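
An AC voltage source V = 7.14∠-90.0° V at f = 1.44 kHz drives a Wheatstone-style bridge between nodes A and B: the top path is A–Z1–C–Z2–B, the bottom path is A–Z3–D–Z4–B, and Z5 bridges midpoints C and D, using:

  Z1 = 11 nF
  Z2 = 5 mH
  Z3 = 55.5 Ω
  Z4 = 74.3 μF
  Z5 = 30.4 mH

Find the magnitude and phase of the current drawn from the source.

Step 1 — Angular frequency: ω = 2π·f = 2π·1440 = 9048 rad/s.
Step 2 — Component impedances:
  Z1: Z = 1/(jωC) = -j/(ω·C) = 0 - j1.005e+04 Ω
  Z2: Z = jωL = j·9048·0.005 = 0 + j45.24 Ω
  Z3: Z = R = 55.5 Ω
  Z4: Z = 1/(jωC) = -j/(ω·C) = 0 - j1.488 Ω
  Z5: Z = jωL = j·9048·0.0304 = 0 + j275.1 Ω
Step 3 — Bridge requires nodal analysis (the Z5 bridge couples midpoints C and D, so the two paths cannot be reduced to a simple series/parallel combination). Setting node B to ground and injecting 1 A at node A, the 3-node admittance system at A, C, D solves to V_A = Z_AB = 55.48 - j1.802 Ω = 55.51∠-1.9° Ω.
Step 4 — Source phasor: V = 7.14∠-90.0° V = 0 - j7.14 V.
Step 5 — Ohm's law: I = V / Z_total = (0 - j7.14) / (55.48 - j1.802) = 0.004175 - j0.1286 A.
Step 6 — Convert to polar: |I| = 0.1286 A, ∠I = -88.1°.

I = 0.1286∠-88.1° A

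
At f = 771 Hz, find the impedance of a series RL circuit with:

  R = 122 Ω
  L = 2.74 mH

Step 1 — Angular frequency: ω = 2π·f = 2π·771 = 4844 rad/s.
Step 2 — Component impedances:
  R: Z = R = 122 Ω
  L: Z = jωL = j·4844·0.00274 = 0 + j13.27 Ω
Step 3 — Series combination: Z_total = R + L = 122 + j13.27 Ω = 122.7∠6.2° Ω.

Z = 122 + j13.27 Ω = 122.7∠6.2° Ω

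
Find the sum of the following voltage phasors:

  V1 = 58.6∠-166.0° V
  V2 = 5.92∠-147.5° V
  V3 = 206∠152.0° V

Step 1 — Convert each phasor to rectangular form:
  V1 = 58.6·(cos(-166.0°) + j·sin(-166.0°)) = -56.86 - j14.18 V
  V2 = 5.92·(cos(-147.5°) + j·sin(-147.5°)) = -4.993 - j3.181 V
  V3 = 206·(cos(152.0°) + j·sin(152.0°)) = -181.9 + j96.71 V
Step 2 — Sum components: V_total = -243.7 + j79.35 V.
Step 3 — Convert to polar: |V_total| = 256.3 V, ∠V_total = 162.0°.

V_total = 256.3∠162.0° V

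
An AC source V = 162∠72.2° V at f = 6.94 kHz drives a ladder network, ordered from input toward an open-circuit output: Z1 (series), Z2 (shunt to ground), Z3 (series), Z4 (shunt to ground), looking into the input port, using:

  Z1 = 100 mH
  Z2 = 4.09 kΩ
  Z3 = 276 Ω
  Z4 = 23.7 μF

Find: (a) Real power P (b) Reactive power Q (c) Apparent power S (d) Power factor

Step 1 — Angular frequency: ω = 2π·f = 2π·6940 = 4.361e+04 rad/s.
Step 2 — Component impedances:
  Z1: Z = jωL = j·4.361e+04·0.1 = 0 + j4361 Ω
  Z2: Z = R = 4090 Ω
  Z3: Z = R = 276 Ω
  Z4: Z = 1/(jωC) = -j/(ω·C) = 0 - j0.9676 Ω
Step 3 — Ladder network (open output): work backward from the far end, alternating series and parallel combinations. Z_in = 258.6 + j4360 Ω = 4367∠86.6° Ω.
Step 4 — Source phasor: V = 162∠72.2° V = 49.52 + j154.2 V.
Step 5 — Current: I = V / Z = 0.03593 - j0.009229 A = 0.03709∠-14.4° A.
Step 6 — Complex power: S = V·I* = 0.3557 + j5.999 VA.
Step 7 — Real power: P = Re(S) = 0.3557 W.
Step 8 — Reactive power: Q = Im(S) = 5.999 VAR.
Step 9 — Apparent power: |S| = 6.009 VA.
Step 10 — Power factor: PF = P/|S| = 0.0592 (lagging).

(a) P = 0.3557 W  (b) Q = 5.999 VAR  (c) S = 6.009 VA  (d) PF = 0.0592 (lagging)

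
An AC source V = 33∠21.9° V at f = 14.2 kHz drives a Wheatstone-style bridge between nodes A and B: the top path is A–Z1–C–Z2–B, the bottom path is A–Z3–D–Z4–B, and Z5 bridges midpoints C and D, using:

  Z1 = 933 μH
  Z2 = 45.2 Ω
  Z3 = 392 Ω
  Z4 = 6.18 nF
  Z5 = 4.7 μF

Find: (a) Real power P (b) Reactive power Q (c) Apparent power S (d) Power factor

Step 1 — Angular frequency: ω = 2π·f = 2π·1.42e+04 = 8.922e+04 rad/s.
Step 2 — Component impedances:
  Z1: Z = jωL = j·8.922e+04·0.000933 = 0 + j83.24 Ω
  Z2: Z = R = 45.2 Ω
  Z3: Z = R = 392 Ω
  Z4: Z = 1/(jωC) = -j/(ω·C) = 0 - j1814 Ω
  Z5: Z = 1/(jωC) = -j/(ω·C) = 0 - j2.385 Ω
Step 3 — Bridge requires nodal analysis (the Z5 bridge couples midpoints C and D, so the two paths cannot be reduced to a simple series/parallel combination). Setting node B to ground and injecting 1 A at node A, the 3-node admittance system at A, C, D solves to V_A = Z_AB = 62.12 + j78.6 Ω = 100.2∠51.7° Ω.
Step 4 — Source phasor: V = 33∠21.9° V = 30.62 + j12.31 V.
Step 5 — Current: I = V / Z = 0.2859 - j0.1636 A = 0.3294∠-29.8° A.
Step 6 — Complex power: S = V·I* = 6.74 + j8.528 VA.
Step 7 — Real power: P = Re(S) = 6.74 W.
Step 8 — Reactive power: Q = Im(S) = 8.528 VAR.
Step 9 — Apparent power: |S| = 10.87 VA.
Step 10 — Power factor: PF = P/|S| = 0.6201 (lagging).

(a) P = 6.74 W  (b) Q = 8.528 VAR  (c) S = 10.87 VA  (d) PF = 0.6201 (lagging)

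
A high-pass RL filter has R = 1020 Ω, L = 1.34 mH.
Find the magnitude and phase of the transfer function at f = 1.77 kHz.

Step 1 — Angular frequency: ω = 2π·1770 = 1.112e+04 rad/s.
Step 2 — Transfer function: H(jω) = jωL/(R + jωL).
Step 3 — Numerator jωL = j·14.9; denominator R + jωL = 1020 + j14.9.
Step 4 — H = 0.0002134 + j0.01461.
Step 5 — Magnitude: |H| = 0.01461 (-36.7 dB); phase: φ = 89.2°.

|H| = 0.01461 (-36.7 dB), φ = 89.2°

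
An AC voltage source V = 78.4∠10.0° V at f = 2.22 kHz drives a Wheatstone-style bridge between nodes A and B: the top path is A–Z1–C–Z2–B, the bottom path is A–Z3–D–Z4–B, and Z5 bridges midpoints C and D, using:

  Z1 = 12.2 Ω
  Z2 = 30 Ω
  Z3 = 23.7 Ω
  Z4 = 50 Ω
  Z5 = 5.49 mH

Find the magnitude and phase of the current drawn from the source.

Step 1 — Angular frequency: ω = 2π·f = 2π·2220 = 1.395e+04 rad/s.
Step 2 — Component impedances:
  Z1: Z = R = 12.2 Ω
  Z2: Z = R = 30 Ω
  Z3: Z = R = 23.7 Ω
  Z4: Z = R = 50 Ω
  Z5: Z = jωL = j·1.395e+04·0.00549 = 0 + j76.58 Ω
Step 3 — Bridge requires nodal analysis (the Z5 bridge couples midpoints C and D, so the two paths cannot be reduced to a simple series/parallel combination). Setting node B to ground and injecting 1 A at node A, the 3-node admittance system at A, C, D solves to V_A = Z_AB = 26.83 + j0.008977 Ω = 26.83∠0.0° Ω.
Step 4 — Source phasor: V = 78.4∠10.0° V = 77.21 + j13.61 V.
Step 5 — Ohm's law: I = V / Z_total = (77.21 + j13.61) / (26.83 + j0.008977) = 2.878 + j0.5064 A.
Step 6 — Convert to polar: |I| = 2.922 A, ∠I = 10.0°.

I = 2.922∠10.0° A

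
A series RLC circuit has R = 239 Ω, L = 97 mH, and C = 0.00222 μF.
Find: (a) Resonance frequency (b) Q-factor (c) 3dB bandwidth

Step 1 — Resonance condition Im(Z)=0 gives ω₀ = 1/√(LC).
Step 2 — ω₀ = 1/√(0.097·2.22e-09) = 6.815e+04 rad/s.
Step 3 — f₀ = ω₀/(2π) = 1.085e+04 Hz.
Step 4 — Series Q: Q = ω₀L/R = 6.815e+04·0.097/239 = 27.66.
Step 5 — 3dB bandwidth: Δω = ω₀/Q = 2464 rad/s; BW = Δω/(2π) = 392.1 Hz.

(a) f₀ = 1.085e+04 Hz  (b) Q = 27.66  (c) BW = 392.1 Hz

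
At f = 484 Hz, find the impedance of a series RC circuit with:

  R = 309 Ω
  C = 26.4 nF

Step 1 — Angular frequency: ω = 2π·f = 2π·484 = 3041 rad/s.
Step 2 — Component impedances:
  R: Z = R = 309 Ω
  C: Z = 1/(jωC) = -j/(ω·C) = 0 - j1.246e+04 Ω
Step 3 — Series combination: Z_total = R + C = 309 - j1.246e+04 Ω = 1.246e+04∠-88.6° Ω.

Z = 309 - j1.246e+04 Ω = 1.246e+04∠-88.6° Ω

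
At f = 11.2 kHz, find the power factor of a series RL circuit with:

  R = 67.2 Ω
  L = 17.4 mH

Step 1 — Angular frequency: ω = 2π·f = 2π·1.12e+04 = 7.037e+04 rad/s.
Step 2 — Component impedances:
  R: Z = R = 67.2 Ω
  L: Z = jωL = j·7.037e+04·0.0174 = 0 + j1224 Ω
Step 3 — Series combination: Z_total = R + L = 67.2 + j1224 Ω = 1226∠86.9° Ω.
Step 4 — Power factor: PF = cos(φ) = Re(Z)/|Z| = 67.2/1226.3 = 0.0548.
Step 5 — Type: Im(Z) = 1224 ⇒ lagging (phase φ = 86.9°).

PF = 0.0548 (lagging, φ = 86.9°)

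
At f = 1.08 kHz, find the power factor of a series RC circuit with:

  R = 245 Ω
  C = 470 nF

Step 1 — Angular frequency: ω = 2π·f = 2π·1080 = 6786 rad/s.
Step 2 — Component impedances:
  R: Z = R = 245 Ω
  C: Z = 1/(jωC) = -j/(ω·C) = 0 - j313.5 Ω
Step 3 — Series combination: Z_total = R + C = 245 - j313.5 Ω = 397.9∠-52.0° Ω.
Step 4 — Power factor: PF = cos(φ) = Re(Z)/|Z| = 245/397.9 = 0.6157.
Step 5 — Type: Im(Z) = -313.5 ⇒ leading (phase φ = -52.0°).

PF = 0.6157 (leading, φ = -52.0°)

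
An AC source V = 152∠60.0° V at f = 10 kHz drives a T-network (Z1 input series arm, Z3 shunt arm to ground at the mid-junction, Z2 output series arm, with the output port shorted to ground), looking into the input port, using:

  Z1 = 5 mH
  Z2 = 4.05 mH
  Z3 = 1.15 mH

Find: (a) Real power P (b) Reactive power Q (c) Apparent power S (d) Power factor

Step 1 — Angular frequency: ω = 2π·f = 2π·1e+04 = 6.283e+04 rad/s.
Step 2 — Component impedances:
  Z1: Z = jωL = j·6.283e+04·0.005 = 0 + j314.2 Ω
  Z2: Z = jωL = j·6.283e+04·0.00405 = 0 + j254.5 Ω
  Z3: Z = jωL = j·6.283e+04·0.00115 = 0 + j72.26 Ω
Step 3 — With the output port shorted to ground, the output series arm Z2 runs from the junction to ground; the shunt arm Z3 also runs from the junction to ground. They appear in parallel: Z3 || Z2 = 0 + j56.28 Ω.
Step 4 — Series with input arm Z1: Z_in = Z1 + (Z3 || Z2) = 0 + j370.4 Ω = 370.4∠90.0° Ω.
Step 5 — Source phasor: V = 152∠60.0° V = 76 + j131.6 V.
Step 6 — Current: I = V / Z = 0.3554 - j0.2052 A = 0.4103∠-30.0° A.
Step 7 — Complex power: S = V·I* = 0 + j62.37 VA.
Step 8 — Real power: P = Re(S) = 0 W.
Step 9 — Reactive power: Q = Im(S) = 62.37 VAR.
Step 10 — Apparent power: |S| = 62.37 VA.
Step 11 — Power factor: PF = P/|S| = 0 (lagging).

(a) P = 0 W  (b) Q = 62.37 VAR  (c) S = 62.37 VA  (d) PF = 0 (lagging)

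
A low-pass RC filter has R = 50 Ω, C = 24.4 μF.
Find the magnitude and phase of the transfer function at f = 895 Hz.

Step 1 — Angular frequency: ω = 2π·895 = 5623 rad/s.
Step 2 — Transfer function: H(jω) = 1/(1 + jωRC).
Step 3 — Denominator: 1 + jωRC = 1 + j·5623·50·2.44e-05 = 1 + j6.861.
Step 4 — H = 0.0208 - j0.1427.
Step 5 — Magnitude: |H| = 0.1442 (-16.8 dB); phase: φ = -81.7°.

|H| = 0.1442 (-16.8 dB), φ = -81.7°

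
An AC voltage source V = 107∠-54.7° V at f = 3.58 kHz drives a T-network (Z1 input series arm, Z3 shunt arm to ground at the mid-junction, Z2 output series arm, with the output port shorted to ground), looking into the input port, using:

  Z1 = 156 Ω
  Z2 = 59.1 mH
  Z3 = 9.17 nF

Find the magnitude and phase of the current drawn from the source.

Step 1 — Angular frequency: ω = 2π·f = 2π·3580 = 2.249e+04 rad/s.
Step 2 — Component impedances:
  Z1: Z = R = 156 Ω
  Z2: Z = jωL = j·2.249e+04·0.0591 = 0 + j1329 Ω
  Z3: Z = 1/(jωC) = -j/(ω·C) = 0 - j4848 Ω
Step 3 — With the output port shorted to ground, the output series arm Z2 runs from the junction to ground; the shunt arm Z3 also runs from the junction to ground. They appear in parallel: Z3 || Z2 = 0 + j1832 Ω.
Step 4 — Series with input arm Z1: Z_in = Z1 + (Z3 || Z2) = 156 + j1832 Ω = 1838∠85.1° Ω.
Step 5 — Source phasor: V = 107∠-54.7° V = 61.83 - j87.33 V.
Step 6 — Ohm's law: I = V / Z_total = (61.83 - j87.33) / (156 + j1832) = -0.04448 - j0.03755 A.
Step 7 — Convert to polar: |I| = 0.05821 A, ∠I = -139.8°.

I = 0.05821∠-139.8° A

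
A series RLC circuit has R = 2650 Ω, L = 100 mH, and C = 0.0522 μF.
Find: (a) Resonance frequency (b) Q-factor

Step 1 — Resonance condition Im(Z)=0 gives ω₀ = 1/√(LC).
Step 2 — ω₀ = 1/√(0.1·5.22e-08) = 1.384e+04 rad/s.
Step 3 — f₀ = ω₀/(2π) = 2203 Hz.
Step 4 — Series Q: Q = ω₀L/R = 1.384e+04·0.1/2650 = 0.5223.

(a) f₀ = 2203 Hz  (b) Q = 0.5223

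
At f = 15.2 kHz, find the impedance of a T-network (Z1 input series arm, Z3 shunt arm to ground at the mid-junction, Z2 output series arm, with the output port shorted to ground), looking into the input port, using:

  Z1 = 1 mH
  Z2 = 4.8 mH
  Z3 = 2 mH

Step 1 — Angular frequency: ω = 2π·f = 2π·1.52e+04 = 9.55e+04 rad/s.
Step 2 — Component impedances:
  Z1: Z = jωL = j·9.55e+04·0.001 = 0 + j95.5 Ω
  Z2: Z = jωL = j·9.55e+04·0.0048 = 0 + j458.4 Ω
  Z3: Z = jωL = j·9.55e+04·0.002 = 0 + j191 Ω
Step 3 — With the output port shorted to ground, the output series arm Z2 runs from the junction to ground; the shunt arm Z3 also runs from the junction to ground. They appear in parallel: Z3 || Z2 = 0 + j134.8 Ω.
Step 4 — Series with input arm Z1: Z_in = Z1 + (Z3 || Z2) = 0 + j230.3 Ω = 230.3∠90.0° Ω.

Z = 0 + j230.3 Ω = 230.3∠90.0° Ω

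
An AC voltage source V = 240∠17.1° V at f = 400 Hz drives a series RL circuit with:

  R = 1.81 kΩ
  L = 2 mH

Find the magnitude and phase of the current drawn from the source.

Step 1 — Angular frequency: ω = 2π·f = 2π·400 = 2513 rad/s.
Step 2 — Component impedances:
  R: Z = R = 1810 Ω
  L: Z = jωL = j·2513·0.002 = 0 + j5.027 Ω
Step 3 — Series combination: Z_total = R + L = 1810 + j5.027 Ω = 1810∠0.2° Ω.
Step 4 — Source phasor: V = 240∠17.1° V = 229.4 + j70.57 V.
Step 5 — Ohm's law: I = V / Z_total = (229.4 + j70.57) / (1810 + j5.027) = 0.1268 + j0.03864 A.
Step 6 — Convert to polar: |I| = 0.1326 A, ∠I = 16.9°.

I = 0.1326∠16.9° A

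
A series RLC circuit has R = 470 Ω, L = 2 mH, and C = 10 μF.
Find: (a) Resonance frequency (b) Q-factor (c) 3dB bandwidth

Step 1 — Resonance condition Im(Z)=0 gives ω₀ = 1/√(LC).
Step 2 — ω₀ = 1/√(0.002·1e-05) = 7071 rad/s.
Step 3 — f₀ = ω₀/(2π) = 1125 Hz.
Step 4 — Series Q: Q = ω₀L/R = 7071·0.002/470 = 0.03009.
Step 5 — 3dB bandwidth: Δω = ω₀/Q = 2.35e+05 rad/s; BW = Δω/(2π) = 3.74e+04 Hz.

(a) f₀ = 1125 Hz  (b) Q = 0.03009  (c) BW = 3.74e+04 Hz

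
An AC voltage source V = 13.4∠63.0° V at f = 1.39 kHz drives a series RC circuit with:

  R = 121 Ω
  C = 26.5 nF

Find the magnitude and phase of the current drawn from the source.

Step 1 — Angular frequency: ω = 2π·f = 2π·1390 = 8734 rad/s.
Step 2 — Component impedances:
  R: Z = R = 121 Ω
  C: Z = 1/(jωC) = -j/(ω·C) = 0 - j4321 Ω
Step 3 — Series combination: Z_total = R + C = 121 - j4321 Ω = 4322∠-88.4° Ω.
Step 4 — Source phasor: V = 13.4∠63.0° V = 6.083 + j11.94 V.
Step 5 — Ohm's law: I = V / Z_total = (6.083 + j11.94) / (121 - j4321) = -0.002722 + j0.001484 A.
Step 6 — Convert to polar: |I| = 0.0031 A, ∠I = 151.4°.

I = 0.0031∠151.4° A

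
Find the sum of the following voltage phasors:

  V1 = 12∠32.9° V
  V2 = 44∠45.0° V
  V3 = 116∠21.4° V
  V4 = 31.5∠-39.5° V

Step 1 — Convert each phasor to rectangular form:
  V1 = 12·(cos(32.9°) + j·sin(32.9°)) = 10.08 + j6.518 V
  V2 = 44·(cos(45.0°) + j·sin(45.0°)) = 31.11 + j31.11 V
  V3 = 116·(cos(21.4°) + j·sin(21.4°)) = 108 + j42.33 V
  V4 = 31.5·(cos(-39.5°) + j·sin(-39.5°)) = 24.31 - j20.04 V
Step 2 — Sum components: V_total = 173.5 + j59.92 V.
Step 3 — Convert to polar: |V_total| = 183.6 V, ∠V_total = 19.1°.

V_total = 183.6∠19.1° V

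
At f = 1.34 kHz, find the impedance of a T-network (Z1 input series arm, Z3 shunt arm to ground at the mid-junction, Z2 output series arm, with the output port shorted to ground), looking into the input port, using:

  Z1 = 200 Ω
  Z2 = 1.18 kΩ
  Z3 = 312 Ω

Step 1 — Angular frequency: ω = 2π·f = 2π·1340 = 8419 rad/s.
Step 2 — Component impedances:
  Z1: Z = R = 200 Ω
  Z2: Z = R = 1180 Ω
  Z3: Z = R = 312 Ω
Step 3 — With the output port shorted to ground, the output series arm Z2 runs from the junction to ground; the shunt arm Z3 also runs from the junction to ground. They appear in parallel: Z3 || Z2 = 246.8 Ω.
Step 4 — Series with input arm Z1: Z_in = Z1 + (Z3 || Z2) = 446.8 Ω = 446.8∠0.0° Ω.

Z = 446.8 Ω = 446.8∠0.0° Ω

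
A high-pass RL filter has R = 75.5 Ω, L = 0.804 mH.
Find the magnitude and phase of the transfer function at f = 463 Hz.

Step 1 — Angular frequency: ω = 2π·463 = 2909 rad/s.
Step 2 — Transfer function: H(jω) = jωL/(R + jωL).
Step 3 — Numerator jωL = j·2.339; denominator R + jωL = 75.5 + j2.339.
Step 4 — H = 0.0009588 + j0.03095.
Step 5 — Magnitude: |H| = 0.03096 (-30.2 dB); phase: φ = 88.2°.

|H| = 0.03096 (-30.2 dB), φ = 88.2°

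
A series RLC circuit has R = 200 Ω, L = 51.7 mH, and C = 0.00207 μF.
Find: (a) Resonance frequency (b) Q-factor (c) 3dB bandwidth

Step 1 — Resonance condition Im(Z)=0 gives ω₀ = 1/√(LC).
Step 2 — ω₀ = 1/√(0.0517·2.07e-09) = 9.667e+04 rad/s.
Step 3 — f₀ = ω₀/(2π) = 1.538e+04 Hz.
Step 4 — Series Q: Q = ω₀L/R = 9.667e+04·0.0517/200 = 24.99.
Step 5 — 3dB bandwidth: Δω = ω₀/Q = 3868 rad/s; BW = Δω/(2π) = 615.7 Hz.

(a) f₀ = 1.538e+04 Hz  (b) Q = 24.99  (c) BW = 615.7 Hz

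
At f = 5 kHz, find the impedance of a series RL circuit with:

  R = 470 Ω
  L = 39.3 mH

Step 1 — Angular frequency: ω = 2π·f = 2π·5000 = 3.142e+04 rad/s.
Step 2 — Component impedances:
  R: Z = R = 470 Ω
  L: Z = jωL = j·3.142e+04·0.0393 = 0 + j1235 Ω
Step 3 — Series combination: Z_total = R + L = 470 + j1235 Ω = 1321∠69.2° Ω.

Z = 470 + j1235 Ω = 1321∠69.2° Ω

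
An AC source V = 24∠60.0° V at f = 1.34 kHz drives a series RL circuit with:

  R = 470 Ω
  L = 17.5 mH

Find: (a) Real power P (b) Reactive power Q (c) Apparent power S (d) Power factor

Step 1 — Angular frequency: ω = 2π·f = 2π·1340 = 8419 rad/s.
Step 2 — Component impedances:
  R: Z = R = 470 Ω
  L: Z = jωL = j·8419·0.0175 = 0 + j147.3 Ω
Step 3 — Series combination: Z_total = R + L = 470 + j147.3 Ω = 492.6∠17.4° Ω.
Step 4 — Source phasor: V = 24∠60.0° V = 12 + j20.78 V.
Step 5 — Current: I = V / Z = 0.03587 + j0.03298 A = 0.04873∠42.6° A.
Step 6 — Complex power: S = V·I* = 1.116 + j0.3498 VA.
Step 7 — Real power: P = Re(S) = 1.116 W.
Step 8 — Reactive power: Q = Im(S) = 0.3498 VAR.
Step 9 — Apparent power: |S| = 1.169 VA.
Step 10 — Power factor: PF = P/|S| = 0.9542 (lagging).

(a) P = 1.116 W  (b) Q = 0.3498 VAR  (c) S = 1.169 VA  (d) PF = 0.9542 (lagging)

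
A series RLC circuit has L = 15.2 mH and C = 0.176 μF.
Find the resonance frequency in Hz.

Step 1 — Resonance condition Im(Z)=0 gives ω₀ = 1/√(LC).
Step 2 — ω₀ = 1/√(0.0152·1.76e-07) = 1.933e+04 rad/s.
Step 3 — f₀ = ω₀/(2π) = 3077 Hz.

f₀ = 3077 Hz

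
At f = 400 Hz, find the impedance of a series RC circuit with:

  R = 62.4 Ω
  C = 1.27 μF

Step 1 — Angular frequency: ω = 2π·f = 2π·400 = 2513 rad/s.
Step 2 — Component impedances:
  R: Z = R = 62.4 Ω
  C: Z = 1/(jωC) = -j/(ω·C) = 0 - j313.3 Ω
Step 3 — Series combination: Z_total = R + C = 62.4 - j313.3 Ω = 319.5∠-78.7° Ω.

Z = 62.4 - j313.3 Ω = 319.5∠-78.7° Ω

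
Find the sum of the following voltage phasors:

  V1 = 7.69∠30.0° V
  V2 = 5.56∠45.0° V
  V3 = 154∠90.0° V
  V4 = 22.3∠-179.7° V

Step 1 — Convert each phasor to rectangular form:
  V1 = 7.69·(cos(30.0°) + j·sin(30.0°)) = 6.66 + j3.845 V
  V2 = 5.56·(cos(45.0°) + j·sin(45.0°)) = 3.932 + j3.932 V
  V3 = 154·(cos(90.0°) + j·sin(90.0°)) = 0 + j154 V
  V4 = 22.3·(cos(-179.7°) + j·sin(-179.7°)) = -22.3 - j0.1168 V
Step 2 — Sum components: V_total = -11.71 + j161.7 V.
Step 3 — Convert to polar: |V_total| = 162.1 V, ∠V_total = 94.1°.

V_total = 162.1∠94.1° V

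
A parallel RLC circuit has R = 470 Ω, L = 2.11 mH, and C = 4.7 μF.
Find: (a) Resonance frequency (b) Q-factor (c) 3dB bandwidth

Step 1 — Resonance: ω₀ = 1/√(LC) = 1/√(0.00211·4.7e-06) = 1.004e+04 rad/s.
Step 2 — f₀ = ω₀/(2π) = 1598 Hz.
Step 3 — Parallel Q: Q = R/(ω₀L) = 470/(1.004e+04·0.00211) = 22.18.
Step 4 — Bandwidth: Δω = ω₀/Q = 452.7 rad/s; BW = Δω/(2π) = 72.05 Hz.

(a) f₀ = 1598 Hz  (b) Q = 22.18  (c) BW = 72.05 Hz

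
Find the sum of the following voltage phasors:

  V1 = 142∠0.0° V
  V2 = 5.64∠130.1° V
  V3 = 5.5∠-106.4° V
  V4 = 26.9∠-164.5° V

Step 1 — Convert each phasor to rectangular form:
  V1 = 142·(cos(0.0°) + j·sin(0.0°)) = 142 V
  V2 = 5.64·(cos(130.1°) + j·sin(130.1°)) = -3.633 + j4.314 V
  V3 = 5.5·(cos(-106.4°) + j·sin(-106.4°)) = -1.553 - j5.276 V
  V4 = 26.9·(cos(-164.5°) + j·sin(-164.5°)) = -25.92 - j7.189 V
Step 2 — Sum components: V_total = 110.9 - j8.151 V.
Step 3 — Convert to polar: |V_total| = 111.2 V, ∠V_total = -4.2°.

V_total = 111.2∠-4.2° V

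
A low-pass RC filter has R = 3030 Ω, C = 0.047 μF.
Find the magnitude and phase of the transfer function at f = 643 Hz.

Step 1 — Angular frequency: ω = 2π·643 = 4040 rad/s.
Step 2 — Transfer function: H(jω) = 1/(1 + jωRC).
Step 3 — Denominator: 1 + jωRC = 1 + j·4040·3030·4.7e-08 = 1 + j0.5753.
Step 4 — H = 0.7513 - j0.4323.
Step 5 — Magnitude: |H| = 0.8668 (-1.2 dB); phase: φ = -29.9°.

|H| = 0.8668 (-1.2 dB), φ = -29.9°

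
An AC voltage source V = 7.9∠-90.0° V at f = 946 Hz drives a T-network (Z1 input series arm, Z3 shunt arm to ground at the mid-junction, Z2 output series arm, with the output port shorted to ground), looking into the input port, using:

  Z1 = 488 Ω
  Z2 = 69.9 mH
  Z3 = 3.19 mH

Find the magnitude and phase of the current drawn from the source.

Step 1 — Angular frequency: ω = 2π·f = 2π·946 = 5944 rad/s.
Step 2 — Component impedances:
  Z1: Z = R = 488 Ω
  Z2: Z = jωL = j·5944·0.0699 = 0 + j415.5 Ω
  Z3: Z = jωL = j·5944·0.00319 = 0 + j18.96 Ω
Step 3 — With the output port shorted to ground, the output series arm Z2 runs from the junction to ground; the shunt arm Z3 also runs from the junction to ground. They appear in parallel: Z3 || Z2 = 0 + j18.13 Ω.
Step 4 — Series with input arm Z1: Z_in = Z1 + (Z3 || Z2) = 488 + j18.13 Ω = 488.3∠2.1° Ω.
Step 5 — Source phasor: V = 7.9∠-90.0° V = 0 - j7.9 V.
Step 6 — Ohm's law: I = V / Z_total = (0 - j7.9) / (488 + j18.13) = -0.0006007 - j0.01617 A.
Step 7 — Convert to polar: |I| = 0.01618 A, ∠I = -92.1°.

I = 0.01618∠-92.1° A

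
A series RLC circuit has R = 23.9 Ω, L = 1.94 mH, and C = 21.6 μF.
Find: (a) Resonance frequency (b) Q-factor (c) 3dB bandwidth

Step 1 — Resonance condition Im(Z)=0 gives ω₀ = 1/√(LC).
Step 2 — ω₀ = 1/√(0.00194·2.16e-05) = 4885 rad/s.
Step 3 — f₀ = ω₀/(2π) = 777.5 Hz.
Step 4 — Series Q: Q = ω₀L/R = 4885·0.00194/23.9 = 0.3965.
Step 5 — 3dB bandwidth: Δω = ω₀/Q = 1.232e+04 rad/s; BW = Δω/(2π) = 1961 Hz.

(a) f₀ = 777.5 Hz  (b) Q = 0.3965  (c) BW = 1961 Hz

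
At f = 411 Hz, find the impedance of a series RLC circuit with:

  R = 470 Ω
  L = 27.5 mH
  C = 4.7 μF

Step 1 — Angular frequency: ω = 2π·f = 2π·411 = 2582 rad/s.
Step 2 — Component impedances:
  R: Z = R = 470 Ω
  L: Z = jωL = j·2582·0.0275 = 0 + j71.02 Ω
  C: Z = 1/(jωC) = -j/(ω·C) = 0 - j82.39 Ω
Step 3 — Series combination: Z_total = R + L + C = 470 - j11.38 Ω = 470.1∠-1.4° Ω.

Z = 470 - j11.38 Ω = 470.1∠-1.4° Ω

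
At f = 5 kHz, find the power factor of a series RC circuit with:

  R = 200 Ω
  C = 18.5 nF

Step 1 — Angular frequency: ω = 2π·f = 2π·5000 = 3.142e+04 rad/s.
Step 2 — Component impedances:
  R: Z = R = 200 Ω
  C: Z = 1/(jωC) = -j/(ω·C) = 0 - j1721 Ω
Step 3 — Series combination: Z_total = R + C = 200 - j1721 Ω = 1732∠-83.4° Ω.
Step 4 — Power factor: PF = cos(φ) = Re(Z)/|Z| = 200/1732 = 0.1155.
Step 5 — Type: Im(Z) = -1721 ⇒ leading (phase φ = -83.4°).

PF = 0.1155 (leading, φ = -83.4°)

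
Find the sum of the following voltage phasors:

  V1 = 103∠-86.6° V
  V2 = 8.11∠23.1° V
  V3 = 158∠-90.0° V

Step 1 — Convert each phasor to rectangular form:
  V1 = 103·(cos(-86.6°) + j·sin(-86.6°)) = 6.109 - j102.8 V
  V2 = 8.11·(cos(23.1°) + j·sin(23.1°)) = 7.46 + j3.182 V
  V3 = 158·(cos(-90.0°) + j·sin(-90.0°)) = 0 - j158 V
Step 2 — Sum components: V_total = 13.57 - j257.6 V.
Step 3 — Convert to polar: |V_total| = 258 V, ∠V_total = -87.0°.

V_total = 258∠-87.0° V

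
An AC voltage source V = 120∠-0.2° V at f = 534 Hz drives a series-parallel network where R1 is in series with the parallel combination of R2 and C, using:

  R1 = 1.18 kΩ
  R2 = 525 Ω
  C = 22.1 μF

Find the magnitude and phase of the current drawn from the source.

Step 1 — Angular frequency: ω = 2π·f = 2π·534 = 3355 rad/s.
Step 2 — Component impedances:
  R1: Z = R = 1180 Ω
  R2: Z = R = 525 Ω
  C: Z = 1/(jωC) = -j/(ω·C) = 0 - j13.49 Ω
Step 3 — Parallel branch: R2 || C = 1/(1/R2 + 1/C) = 0.3462 - j13.48 Ω.
Step 4 — Series with R1: Z_total = R1 + (R2 || C) = 1180 - j13.48 Ω = 1180∠-0.7° Ω.
Step 5 — Source phasor: V = 120∠-0.2° V = 120 - j0.4189 V.
Step 6 — Ohm's law: I = V / Z_total = (120 - j0.4189) / (1180 - j13.48) = 0.1017 + j0.0008058 A.
Step 7 — Convert to polar: |I| = 0.1017 A, ∠I = 0.5°.

I = 0.1017∠0.5° A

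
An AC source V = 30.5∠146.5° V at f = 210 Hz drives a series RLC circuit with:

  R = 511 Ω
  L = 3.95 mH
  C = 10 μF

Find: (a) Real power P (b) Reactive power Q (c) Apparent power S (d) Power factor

Step 1 — Angular frequency: ω = 2π·f = 2π·210 = 1319 rad/s.
Step 2 — Component impedances:
  R: Z = R = 511 Ω
  L: Z = jωL = j·1319·0.00395 = 0 + j5.212 Ω
  C: Z = 1/(jωC) = -j/(ω·C) = 0 - j75.79 Ω
Step 3 — Series combination: Z_total = R + L + C = 511 - j70.58 Ω = 515.9∠-7.9° Ω.
Step 4 — Source phasor: V = 30.5∠146.5° V = -25.43 + j16.83 V.
Step 5 — Current: I = V / Z = -0.05331 + j0.02558 A = 0.05913∠154.4° A.
Step 6 — Complex power: S = V·I* = 1.786 - j0.2467 VA.
Step 7 — Real power: P = Re(S) = 1.786 W.
Step 8 — Reactive power: Q = Im(S) = -0.2467 VAR.
Step 9 — Apparent power: |S| = 1.803 VA.
Step 10 — Power factor: PF = P/|S| = 0.9906 (leading).

(a) P = 1.786 W  (b) Q = -0.2467 VAR  (c) S = 1.803 VA  (d) PF = 0.9906 (leading)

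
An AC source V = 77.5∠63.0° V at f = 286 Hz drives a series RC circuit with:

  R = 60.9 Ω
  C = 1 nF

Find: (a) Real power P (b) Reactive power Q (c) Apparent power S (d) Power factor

Step 1 — Angular frequency: ω = 2π·f = 2π·286 = 1797 rad/s.
Step 2 — Component impedances:
  R: Z = R = 60.9 Ω
  C: Z = 1/(jωC) = -j/(ω·C) = 0 - j5.565e+05 Ω
Step 3 — Series combination: Z_total = R + C = 60.9 - j5.565e+05 Ω = 5.565e+05∠-90.0° Ω.
Step 4 — Source phasor: V = 77.5∠63.0° V = 35.18 + j69.05 V.
Step 5 — Current: I = V / Z = -0.0001241 + j6.324e-05 A = 0.0001393∠153.0° A.
Step 6 — Complex power: S = V·I* = 1.181e-06 - j0.01079 VA.
Step 7 — Real power: P = Re(S) = 1.181e-06 W.
Step 8 — Reactive power: Q = Im(S) = -0.01079 VAR.
Step 9 — Apparent power: |S| = 0.01079 VA.
Step 10 — Power factor: PF = P/|S| = 0.0001094 (leading).

(a) P = 1.181e-06 W  (b) Q = -0.01079 VAR  (c) S = 0.01079 VA  (d) PF = 0.0001094 (leading)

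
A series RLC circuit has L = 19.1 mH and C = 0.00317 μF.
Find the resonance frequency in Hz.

Step 1 — Resonance condition Im(Z)=0 gives ω₀ = 1/√(LC).
Step 2 — ω₀ = 1/√(0.0191·3.17e-09) = 1.285e+05 rad/s.
Step 3 — f₀ = ω₀/(2π) = 2.045e+04 Hz.

f₀ = 2.045e+04 Hz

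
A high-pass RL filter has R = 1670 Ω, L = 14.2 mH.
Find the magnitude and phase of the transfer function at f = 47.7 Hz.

Step 1 — Angular frequency: ω = 2π·47.7 = 299.7 rad/s.
Step 2 — Transfer function: H(jω) = jωL/(R + jωL).
Step 3 — Numerator jωL = j·4.256; denominator R + jωL = 1670 + j4.256.
Step 4 — H = 6.494e-06 + j0.002548.
Step 5 — Magnitude: |H| = 0.002548 (-51.9 dB); phase: φ = 89.9°.

|H| = 0.002548 (-51.9 dB), φ = 89.9°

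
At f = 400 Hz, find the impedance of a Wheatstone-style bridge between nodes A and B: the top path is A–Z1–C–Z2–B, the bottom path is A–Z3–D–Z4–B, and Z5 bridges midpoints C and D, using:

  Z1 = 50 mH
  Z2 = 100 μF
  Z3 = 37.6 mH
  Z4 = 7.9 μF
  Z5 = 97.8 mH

Step 1 — Angular frequency: ω = 2π·f = 2π·400 = 2513 rad/s.
Step 2 — Component impedances:
  Z1: Z = jωL = j·2513·0.05 = 0 + j125.7 Ω
  Z2: Z = 1/(jωC) = -j/(ω·C) = 0 - j3.979 Ω
  Z3: Z = jωL = j·2513·0.0376 = 0 + j94.5 Ω
  Z4: Z = 1/(jωC) = -j/(ω·C) = 0 - j50.37 Ω
  Z5: Z = jωL = j·2513·0.0978 = 0 + j245.8 Ω
Step 3 — Bridge requires nodal analysis (the Z5 bridge couples midpoints C and D, so the two paths cannot be reduced to a simple series/parallel combination). Setting node B to ground and injecting 1 A at node A, the 3-node admittance system at A, C, D solves to V_A = Z_AB = 0 + j24.96 Ω = 24.96∠90.0° Ω.

Z = 0 + j24.96 Ω = 24.96∠90.0° Ω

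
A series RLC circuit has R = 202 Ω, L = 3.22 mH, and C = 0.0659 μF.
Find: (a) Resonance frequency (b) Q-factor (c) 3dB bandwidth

Step 1 — Resonance: ω₀ = 1/√(LC) = 1/√(0.00322·6.59e-08) = 6.865e+04 rad/s.
Step 2 — f₀ = ω₀/(2π) = 1.093e+04 Hz.
Step 3 — Series Q: Q = ω₀L/R = 6.865e+04·0.00322/202 = 1.094.
Step 4 — Bandwidth: Δω = ω₀/Q = 6.273e+04 rad/s; BW = Δω/(2π) = 9984 Hz.

(a) f₀ = 1.093e+04 Hz  (b) Q = 1.094  (c) BW = 9984 Hz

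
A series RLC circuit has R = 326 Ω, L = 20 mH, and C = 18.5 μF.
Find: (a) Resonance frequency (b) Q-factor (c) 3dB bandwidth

Step 1 — Resonance condition Im(Z)=0 gives ω₀ = 1/√(LC).
Step 2 — ω₀ = 1/√(0.02·1.85e-05) = 1644 rad/s.
Step 3 — f₀ = ω₀/(2π) = 261.6 Hz.
Step 4 — Series Q: Q = ω₀L/R = 1644·0.02/326 = 0.1009.
Step 5 — 3dB bandwidth: Δω = ω₀/Q = 1.63e+04 rad/s; BW = Δω/(2π) = 2594 Hz.

(a) f₀ = 261.6 Hz  (b) Q = 0.1009  (c) BW = 2594 Hz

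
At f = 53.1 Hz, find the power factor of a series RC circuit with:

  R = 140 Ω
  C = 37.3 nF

Step 1 — Angular frequency: ω = 2π·f = 2π·53.1 = 333.6 rad/s.
Step 2 — Component impedances:
  R: Z = R = 140 Ω
  C: Z = 1/(jωC) = -j/(ω·C) = 0 - j8.036e+04 Ω
Step 3 — Series combination: Z_total = R + C = 140 - j8.036e+04 Ω = 8.036e+04∠-89.9° Ω.
Step 4 — Power factor: PF = cos(φ) = Re(Z)/|Z| = 140/8.036e+04 = 0.001742.
Step 5 — Type: Im(Z) = -8.036e+04 ⇒ leading (phase φ = -89.9°).

PF = 0.001742 (leading, φ = -89.9°)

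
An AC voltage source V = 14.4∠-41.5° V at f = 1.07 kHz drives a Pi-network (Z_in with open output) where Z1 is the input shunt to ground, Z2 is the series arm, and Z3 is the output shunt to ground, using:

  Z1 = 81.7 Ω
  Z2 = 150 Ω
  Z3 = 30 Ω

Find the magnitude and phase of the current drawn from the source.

Step 1 — Angular frequency: ω = 2π·f = 2π·1070 = 6723 rad/s.
Step 2 — Component impedances:
  Z1: Z = R = 81.7 Ω
  Z2: Z = R = 150 Ω
  Z3: Z = R = 30 Ω
Step 3 — With open output, the series arm Z2 and the output shunt Z3 appear in series to ground: Z2 + Z3 = 180 Ω.
Step 4 — Parallel with input shunt Z1: Z_in = Z1 || (Z2 + Z3) = 56.19 Ω = 56.19∠0.0° Ω.
Step 5 — Source phasor: V = 14.4∠-41.5° V = 10.78 - j9.542 V.
Step 6 — Ohm's law: I = V / Z_total = (10.78 - j9.542) / (56.19) = 0.1919 - j0.1698 A.
Step 7 — Convert to polar: |I| = 0.2563 A, ∠I = -41.5°.

I = 0.2563∠-41.5° A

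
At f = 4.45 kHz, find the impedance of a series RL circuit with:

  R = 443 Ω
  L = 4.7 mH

Step 1 — Angular frequency: ω = 2π·f = 2π·4450 = 2.796e+04 rad/s.
Step 2 — Component impedances:
  R: Z = R = 443 Ω
  L: Z = jωL = j·2.796e+04·0.0047 = 0 + j131.4 Ω
Step 3 — Series combination: Z_total = R + L = 443 + j131.4 Ω = 462.1∠16.5° Ω.

Z = 443 + j131.4 Ω = 462.1∠16.5° Ω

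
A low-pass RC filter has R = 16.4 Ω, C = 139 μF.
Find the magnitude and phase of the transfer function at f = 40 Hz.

Step 1 — Angular frequency: ω = 2π·40 = 251.3 rad/s.
Step 2 — Transfer function: H(jω) = 1/(1 + jωRC).
Step 3 — Denominator: 1 + jωRC = 1 + j·251.3·16.4·0.000139 = 1 + j0.5729.
Step 4 — H = 0.7529 - j0.4313.
Step 5 — Magnitude: |H| = 0.8677 (-1.2 dB); phase: φ = -29.8°.

|H| = 0.8677 (-1.2 dB), φ = -29.8°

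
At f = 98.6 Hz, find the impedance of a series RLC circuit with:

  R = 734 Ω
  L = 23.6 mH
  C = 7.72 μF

Step 1 — Angular frequency: ω = 2π·f = 2π·98.6 = 619.5 rad/s.
Step 2 — Component impedances:
  R: Z = R = 734 Ω
  L: Z = jωL = j·619.5·0.0236 = 0 + j14.62 Ω
  C: Z = 1/(jωC) = -j/(ω·C) = 0 - j209.1 Ω
Step 3 — Series combination: Z_total = R + L + C = 734 - j194.5 Ω = 759.3∠-14.8° Ω.

Z = 734 - j194.5 Ω = 759.3∠-14.8° Ω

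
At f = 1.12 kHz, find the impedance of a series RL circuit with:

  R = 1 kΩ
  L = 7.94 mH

Step 1 — Angular frequency: ω = 2π·f = 2π·1120 = 7037 rad/s.
Step 2 — Component impedances:
  R: Z = R = 1000 Ω
  L: Z = jωL = j·7037·0.00794 = 0 + j55.88 Ω
Step 3 — Series combination: Z_total = R + L = 1000 + j55.88 Ω = 1002∠3.2° Ω.

Z = 1000 + j55.88 Ω = 1002∠3.2° Ω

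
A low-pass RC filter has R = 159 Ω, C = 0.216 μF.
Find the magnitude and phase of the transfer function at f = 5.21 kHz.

Step 1 — Angular frequency: ω = 2π·5210 = 3.274e+04 rad/s.
Step 2 — Transfer function: H(jω) = 1/(1 + jωRC).
Step 3 — Denominator: 1 + jωRC = 1 + j·3.274e+04·159·2.16e-07 = 1 + j1.124.
Step 4 — H = 0.4417 - j0.4966.
Step 5 — Magnitude: |H| = 0.6646 (-3.5 dB); phase: φ = -48.3°.

|H| = 0.6646 (-3.5 dB), φ = -48.3°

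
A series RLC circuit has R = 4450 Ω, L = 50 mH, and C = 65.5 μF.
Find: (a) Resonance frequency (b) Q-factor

Step 1 — Resonance condition Im(Z)=0 gives ω₀ = 1/√(LC).
Step 2 — ω₀ = 1/√(0.05·6.55e-05) = 552.6 rad/s.
Step 3 — f₀ = ω₀/(2π) = 87.95 Hz.
Step 4 — Series Q: Q = ω₀L/R = 552.6·0.05/4450 = 0.006209.

(a) f₀ = 87.95 Hz  (b) Q = 0.006209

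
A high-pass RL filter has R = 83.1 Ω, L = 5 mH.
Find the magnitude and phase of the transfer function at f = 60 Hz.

Step 1 — Angular frequency: ω = 2π·60 = 377 rad/s.
Step 2 — Transfer function: H(jω) = jωL/(R + jωL).
Step 3 — Numerator jωL = j·1.885; denominator R + jωL = 83.1 + j1.885.
Step 4 — H = 0.0005143 + j0.02267.
Step 5 — Magnitude: |H| = 0.02268 (-32.9 dB); phase: φ = 88.7°.

|H| = 0.02268 (-32.9 dB), φ = 88.7°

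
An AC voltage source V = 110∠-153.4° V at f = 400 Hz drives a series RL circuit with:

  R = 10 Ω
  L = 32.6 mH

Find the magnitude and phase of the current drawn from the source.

Step 1 — Angular frequency: ω = 2π·f = 2π·400 = 2513 rad/s.
Step 2 — Component impedances:
  R: Z = R = 10 Ω
  L: Z = jωL = j·2513·0.0326 = 0 + j81.93 Ω
Step 3 — Series combination: Z_total = R + L = 10 + j81.93 Ω = 82.54∠83.0° Ω.
Step 4 — Source phasor: V = 110∠-153.4° V = -98.36 - j49.25 V.
Step 5 — Ohm's law: I = V / Z_total = (-98.36 - j49.25) / (10 + j81.93) = -0.7367 + j1.111 A.
Step 6 — Convert to polar: |I| = 1.333 A, ∠I = 123.6°.

I = 1.333∠123.6° A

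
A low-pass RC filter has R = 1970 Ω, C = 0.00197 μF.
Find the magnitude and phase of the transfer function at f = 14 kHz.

Step 1 — Angular frequency: ω = 2π·1.4e+04 = 8.796e+04 rad/s.
Step 2 — Transfer function: H(jω) = 1/(1 + jωRC).
Step 3 — Denominator: 1 + jωRC = 1 + j·8.796e+04·1970·1.97e-09 = 1 + j0.3414.
Step 4 — H = 0.8956 - j0.3057.
Step 5 — Magnitude: |H| = 0.9464 (-0.5 dB); phase: φ = -18.8°.

|H| = 0.9464 (-0.5 dB), φ = -18.8°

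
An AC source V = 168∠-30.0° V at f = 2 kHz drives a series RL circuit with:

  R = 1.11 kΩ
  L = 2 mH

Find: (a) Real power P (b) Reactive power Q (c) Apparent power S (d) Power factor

Step 1 — Angular frequency: ω = 2π·f = 2π·2000 = 1.257e+04 rad/s.
Step 2 — Component impedances:
  R: Z = R = 1110 Ω
  L: Z = jωL = j·1.257e+04·0.002 = 0 + j25.13 Ω
Step 3 — Series combination: Z_total = R + L = 1110 + j25.13 Ω = 1110∠1.3° Ω.
Step 4 — Source phasor: V = 168∠-30.0° V = 145.5 - j84 V.
Step 5 — Current: I = V / Z = 0.1293 - j0.0786 A = 0.1513∠-31.3° A.
Step 6 — Complex power: S = V·I* = 25.41 + j0.5754 VA.
Step 7 — Real power: P = Re(S) = 25.41 W.
Step 8 — Reactive power: Q = Im(S) = 0.5754 VAR.
Step 9 — Apparent power: |S| = 25.42 VA.
Step 10 — Power factor: PF = P/|S| = 0.9997 (lagging).

(a) P = 25.41 W  (b) Q = 0.5754 VAR  (c) S = 25.42 VA  (d) PF = 0.9997 (lagging)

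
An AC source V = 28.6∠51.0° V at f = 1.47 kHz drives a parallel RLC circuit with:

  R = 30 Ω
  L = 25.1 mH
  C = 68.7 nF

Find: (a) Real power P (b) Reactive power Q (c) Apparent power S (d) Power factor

Step 1 — Angular frequency: ω = 2π·f = 2π·1470 = 9236 rad/s.
Step 2 — Component impedances:
  R: Z = R = 30 Ω
  L: Z = jωL = j·9236·0.0251 = 0 + j231.8 Ω
  C: Z = 1/(jωC) = -j/(ω·C) = 0 - j1576 Ω
Step 3 — Parallel combination: 1/Z_total = 1/R + 1/L + 1/C; Z_total = 29.64 + j3.271 Ω = 29.82∠6.3° Ω.
Step 4 — Source phasor: V = 28.6∠51.0° V = 18 + j22.23 V.
Step 5 — Current: I = V / Z = 0.6817 + j0.6747 A = 0.9591∠44.7° A.
Step 6 — Complex power: S = V·I* = 27.27 + j3.009 VA.
Step 7 — Real power: P = Re(S) = 27.27 W.
Step 8 — Reactive power: Q = Im(S) = 3.009 VAR.
Step 9 — Apparent power: |S| = 27.43 VA.
Step 10 — Power factor: PF = P/|S| = 0.994 (lagging).

(a) P = 27.27 W  (b) Q = 3.009 VAR  (c) S = 27.43 VA  (d) PF = 0.994 (lagging)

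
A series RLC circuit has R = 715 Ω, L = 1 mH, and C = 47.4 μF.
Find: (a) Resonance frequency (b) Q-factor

Step 1 — Resonance condition Im(Z)=0 gives ω₀ = 1/√(LC).
Step 2 — ω₀ = 1/√(0.001·4.74e-05) = 4593 rad/s.
Step 3 — f₀ = ω₀/(2π) = 731 Hz.
Step 4 — Series Q: Q = ω₀L/R = 4593·0.001/715 = 0.006424.

(a) f₀ = 731 Hz  (b) Q = 0.006424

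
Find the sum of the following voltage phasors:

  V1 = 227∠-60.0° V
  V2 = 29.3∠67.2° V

Step 1 — Convert each phasor to rectangular form:
  V1 = 227·(cos(-60.0°) + j·sin(-60.0°)) = 113.5 - j196.6 V
  V2 = 29.3·(cos(67.2°) + j·sin(67.2°)) = 11.35 + j27.01 V
Step 2 — Sum components: V_total = 124.9 - j169.6 V.
Step 3 — Convert to polar: |V_total| = 210.6 V, ∠V_total = -53.6°.

V_total = 210.6∠-53.6° V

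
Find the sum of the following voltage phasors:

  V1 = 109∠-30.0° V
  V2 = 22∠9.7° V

Step 1 — Convert each phasor to rectangular form:
  V1 = 109·(cos(-30.0°) + j·sin(-30.0°)) = 94.4 - j54.5 V
  V2 = 22·(cos(9.7°) + j·sin(9.7°)) = 21.69 + j3.707 V
Step 2 — Sum components: V_total = 116.1 - j50.79 V.
Step 3 — Convert to polar: |V_total| = 126.7 V, ∠V_total = -23.6°.

V_total = 126.7∠-23.6° V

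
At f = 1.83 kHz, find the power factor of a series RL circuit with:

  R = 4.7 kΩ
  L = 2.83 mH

Step 1 — Angular frequency: ω = 2π·f = 2π·1830 = 1.15e+04 rad/s.
Step 2 — Component impedances:
  R: Z = R = 4700 Ω
  L: Z = jωL = j·1.15e+04·0.00283 = 0 + j32.54 Ω
Step 3 — Series combination: Z_total = R + L = 4700 + j32.54 Ω = 4700∠0.4° Ω.
Step 4 — Power factor: PF = cos(φ) = Re(Z)/|Z| = 4700/4700 = 1.
Step 5 — Type: Im(Z) = 32.54 ⇒ lagging (phase φ = 0.4°).

PF = 1 (lagging, φ = 0.4°)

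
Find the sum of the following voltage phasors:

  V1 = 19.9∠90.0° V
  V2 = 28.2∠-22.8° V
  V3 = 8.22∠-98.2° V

Step 1 — Convert each phasor to rectangular form:
  V1 = 19.9·(cos(90.0°) + j·sin(90.0°)) = 0 + j19.9 V
  V2 = 28.2·(cos(-22.8°) + j·sin(-22.8°)) = 26 - j10.93 V
  V3 = 8.22·(cos(-98.2°) + j·sin(-98.2°)) = -1.172 - j8.136 V
Step 2 — Sum components: V_total = 24.82 + j0.8361 V.
Step 3 — Convert to polar: |V_total| = 24.84 V, ∠V_total = 1.9°.

V_total = 24.84∠1.9° V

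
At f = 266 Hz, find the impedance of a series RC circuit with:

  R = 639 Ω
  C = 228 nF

Step 1 — Angular frequency: ω = 2π·f = 2π·266 = 1671 rad/s.
Step 2 — Component impedances:
  R: Z = R = 639 Ω
  C: Z = 1/(jωC) = -j/(ω·C) = 0 - j2624 Ω
Step 3 — Series combination: Z_total = R + C = 639 - j2624 Ω = 2701∠-76.3° Ω.

Z = 639 - j2624 Ω = 2701∠-76.3° Ω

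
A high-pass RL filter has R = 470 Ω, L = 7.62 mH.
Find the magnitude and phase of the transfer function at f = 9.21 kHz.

Step 1 — Angular frequency: ω = 2π·9210 = 5.787e+04 rad/s.
Step 2 — Transfer function: H(jω) = jωL/(R + jωL).
Step 3 — Numerator jωL = j·441; denominator R + jωL = 470 + j441.
Step 4 — H = 0.4681 + j0.499.
Step 5 — Magnitude: |H| = 0.6842 (-3.3 dB); phase: φ = 46.8°.

|H| = 0.6842 (-3.3 dB), φ = 46.8°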